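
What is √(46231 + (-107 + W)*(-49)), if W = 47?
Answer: √49171 ≈ 221.75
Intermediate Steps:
√(46231 + (-107 + W)*(-49)) = √(46231 + (-107 + 47)*(-49)) = √(46231 - 60*(-49)) = √(46231 + 2940) = √49171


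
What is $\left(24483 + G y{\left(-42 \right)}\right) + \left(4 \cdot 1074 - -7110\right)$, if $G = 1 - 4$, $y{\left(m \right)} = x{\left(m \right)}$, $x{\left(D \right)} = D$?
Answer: $36015$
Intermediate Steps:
$y{\left(m \right)} = m$
$G = -3$
$\left(24483 + G y{\left(-42 \right)}\right) + \left(4 \cdot 1074 - -7110\right) = \left(24483 - -126\right) + \left(4 \cdot 1074 - -7110\right) = \left(24483 + 126\right) + \left(4296 + 7110\right) = 24609 + 11406 = 36015$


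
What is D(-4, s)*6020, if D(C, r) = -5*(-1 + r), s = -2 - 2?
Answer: 150500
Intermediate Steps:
s = -4
D(C, r) = 5 - 5*r
D(-4, s)*6020 = (5 - 5*(-4))*6020 = (5 + 20)*6020 = 25*6020 = 150500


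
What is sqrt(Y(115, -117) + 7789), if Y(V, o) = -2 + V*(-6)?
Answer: sqrt(7097) ≈ 84.244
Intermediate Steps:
Y(V, o) = -2 - 6*V
sqrt(Y(115, -117) + 7789) = sqrt((-2 - 6*115) + 7789) = sqrt((-2 - 690) + 7789) = sqrt(-692 + 7789) = sqrt(7097)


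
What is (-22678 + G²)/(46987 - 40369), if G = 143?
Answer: -743/2206 ≈ -0.33681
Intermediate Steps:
(-22678 + G²)/(46987 - 40369) = (-22678 + 143²)/(46987 - 40369) = (-22678 + 20449)/6618 = -2229*1/6618 = -743/2206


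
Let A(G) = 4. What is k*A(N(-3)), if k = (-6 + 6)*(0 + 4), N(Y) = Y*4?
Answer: 0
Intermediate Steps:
N(Y) = 4*Y
k = 0 (k = 0*4 = 0)
k*A(N(-3)) = 0*4 = 0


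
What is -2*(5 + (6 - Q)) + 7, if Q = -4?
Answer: -23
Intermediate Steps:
-2*(5 + (6 - Q)) + 7 = -2*(5 + (6 - 1*(-4))) + 7 = -2*(5 + (6 + 4)) + 7 = -2*(5 + 10) + 7 = -2*15 + 7 = -30 + 7 = -23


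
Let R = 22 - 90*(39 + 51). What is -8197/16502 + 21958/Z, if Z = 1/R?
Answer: -2927070707645/16502 ≈ -1.7738e+8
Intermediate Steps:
R = -8078 (R = 22 - 90*90 = 22 - 8100 = -8078)
Z = -1/8078 (Z = 1/(-8078) = -1/8078 ≈ -0.00012379)
-8197/16502 + 21958/Z = -8197/16502 + 21958/(-1/8078) = -8197*1/16502 + 21958*(-8078) = -8197/16502 - 177376724 = -2927070707645/16502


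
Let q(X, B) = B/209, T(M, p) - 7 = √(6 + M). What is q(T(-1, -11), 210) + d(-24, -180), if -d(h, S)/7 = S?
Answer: 263550/209 ≈ 1261.0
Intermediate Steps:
d(h, S) = -7*S
T(M, p) = 7 + √(6 + M)
q(X, B) = B/209 (q(X, B) = B*(1/209) = B/209)
q(T(-1, -11), 210) + d(-24, -180) = (1/209)*210 - 7*(-180) = 210/209 + 1260 = 263550/209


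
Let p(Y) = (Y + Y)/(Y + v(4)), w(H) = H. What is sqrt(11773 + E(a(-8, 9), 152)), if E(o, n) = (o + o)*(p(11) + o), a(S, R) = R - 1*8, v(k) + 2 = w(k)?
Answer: sqrt(1990547)/13 ≈ 108.53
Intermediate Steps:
v(k) = -2 + k
p(Y) = 2*Y/(2 + Y) (p(Y) = (Y + Y)/(Y + (-2 + 4)) = (2*Y)/(Y + 2) = (2*Y)/(2 + Y) = 2*Y/(2 + Y))
a(S, R) = -8 + R (a(S, R) = R - 8 = -8 + R)
E(o, n) = 2*o*(22/13 + o) (E(o, n) = (o + o)*(2*11/(2 + 11) + o) = (2*o)*(2*11/13 + o) = (2*o)*(2*11*(1/13) + o) = (2*o)*(22/13 + o) = 2*o*(22/13 + o))
sqrt(11773 + E(a(-8, 9), 152)) = sqrt(11773 + 2*(-8 + 9)*(22 + 13*(-8 + 9))/13) = sqrt(11773 + (2/13)*1*(22 + 13*1)) = sqrt(11773 + (2/13)*1*(22 + 13)) = sqrt(11773 + (2/13)*1*35) = sqrt(11773 + 70/13) = sqrt(153119/13) = sqrt(1990547)/13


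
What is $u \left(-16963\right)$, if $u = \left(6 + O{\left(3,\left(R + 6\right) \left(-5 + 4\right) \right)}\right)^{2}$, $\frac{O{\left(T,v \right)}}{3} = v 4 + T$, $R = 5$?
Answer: $-232206507$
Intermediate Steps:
$O{\left(T,v \right)} = 3 T + 12 v$ ($O{\left(T,v \right)} = 3 \left(v 4 + T\right) = 3 \left(4 v + T\right) = 3 \left(T + 4 v\right) = 3 T + 12 v$)
$u = 13689$ ($u = \left(6 + \left(3 \cdot 3 + 12 \left(5 + 6\right) \left(-5 + 4\right)\right)\right)^{2} = \left(6 + \left(9 + 12 \cdot 11 \left(-1\right)\right)\right)^{2} = \left(6 + \left(9 + 12 \left(-11\right)\right)\right)^{2} = \left(6 + \left(9 - 132\right)\right)^{2} = \left(6 - 123\right)^{2} = \left(-117\right)^{2} = 13689$)
$u \left(-16963\right) = 13689 \left(-16963\right) = -232206507$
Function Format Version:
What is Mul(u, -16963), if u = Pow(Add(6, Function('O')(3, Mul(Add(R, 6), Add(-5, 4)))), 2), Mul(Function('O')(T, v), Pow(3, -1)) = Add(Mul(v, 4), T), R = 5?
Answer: -232206507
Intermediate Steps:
Function('O')(T, v) = Add(Mul(3, T), Mul(12, v)) (Function('O')(T, v) = Mul(3, Add(Mul(v, 4), T)) = Mul(3, Add(Mul(4, v), T)) = Mul(3, Add(T, Mul(4, v))) = Add(Mul(3, T), Mul(12, v)))
u = 13689 (u = Pow(Add(6, Add(Mul(3, 3), Mul(12, Mul(Add(5, 6), Add(-5, 4))))), 2) = Pow(Add(6, Add(9, Mul(12, Mul(11, -1)))), 2) = Pow(Add(6, Add(9, Mul(12, -11))), 2) = Pow(Add(6, Add(9, -132)), 2) = Pow(Add(6, -123), 2) = Pow(-117, 2) = 13689)
Mul(u, -16963) = Mul(13689, -16963) = -232206507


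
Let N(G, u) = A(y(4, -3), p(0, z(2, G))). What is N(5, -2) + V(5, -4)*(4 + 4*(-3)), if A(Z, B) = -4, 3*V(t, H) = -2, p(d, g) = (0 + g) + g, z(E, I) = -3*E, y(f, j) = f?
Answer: 4/3 ≈ 1.3333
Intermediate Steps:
p(d, g) = 2*g (p(d, g) = g + g = 2*g)
V(t, H) = -2/3 (V(t, H) = (1/3)*(-2) = -2/3)
N(G, u) = -4
N(5, -2) + V(5, -4)*(4 + 4*(-3)) = -4 - 2*(4 + 4*(-3))/3 = -4 - 2*(4 - 12)/3 = -4 - 2/3*(-8) = -4 + 16/3 = 4/3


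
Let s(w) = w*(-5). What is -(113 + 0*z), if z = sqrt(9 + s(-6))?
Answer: -113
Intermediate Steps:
s(w) = -5*w
z = sqrt(39) (z = sqrt(9 - 5*(-6)) = sqrt(9 + 30) = sqrt(39) ≈ 6.2450)
-(113 + 0*z) = -(113 + 0*sqrt(39)) = -(113 + 0) = -1*113 = -113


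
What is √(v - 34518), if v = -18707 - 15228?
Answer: 7*I*√1397 ≈ 261.64*I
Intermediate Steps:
v = -33935
√(v - 34518) = √(-33935 - 34518) = √(-68453) = 7*I*√1397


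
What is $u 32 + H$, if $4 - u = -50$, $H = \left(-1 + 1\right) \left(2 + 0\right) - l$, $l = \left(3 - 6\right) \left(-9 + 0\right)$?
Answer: $1701$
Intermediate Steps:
$l = 27$ ($l = \left(-3\right) \left(-9\right) = 27$)
$H = -27$ ($H = \left(-1 + 1\right) \left(2 + 0\right) - 27 = 0 \cdot 2 - 27 = 0 - 27 = -27$)
$u = 54$ ($u = 4 - -50 = 4 + 50 = 54$)
$u 32 + H = 54 \cdot 32 - 27 = 1728 - 27 = 1701$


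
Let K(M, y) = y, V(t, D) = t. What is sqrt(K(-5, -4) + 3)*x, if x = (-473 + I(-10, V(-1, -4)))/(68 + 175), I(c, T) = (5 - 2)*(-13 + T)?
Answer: -515*I/243 ≈ -2.1193*I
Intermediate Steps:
I(c, T) = -39 + 3*T (I(c, T) = 3*(-13 + T) = -39 + 3*T)
x = -515/243 (x = (-473 + (-39 + 3*(-1)))/(68 + 175) = (-473 + (-39 - 3))/243 = (-473 - 42)*(1/243) = -515*1/243 = -515/243 ≈ -2.1193)
sqrt(K(-5, -4) + 3)*x = sqrt(-4 + 3)*(-515/243) = sqrt(-1)*(-515/243) = I*(-515/243) = -515*I/243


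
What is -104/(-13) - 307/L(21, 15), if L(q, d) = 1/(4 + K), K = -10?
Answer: 1850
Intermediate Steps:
L(q, d) = -⅙ (L(q, d) = 1/(4 - 10) = 1/(-6) = -⅙)
-104/(-13) - 307/L(21, 15) = -104/(-13) - 307/(-⅙) = -104*(-1/13) - 307*(-6) = 8 + 1842 = 1850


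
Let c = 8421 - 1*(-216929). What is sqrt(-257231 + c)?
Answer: I*sqrt(31881) ≈ 178.55*I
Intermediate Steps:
c = 225350 (c = 8421 + 216929 = 225350)
sqrt(-257231 + c) = sqrt(-257231 + 225350) = sqrt(-31881) = I*sqrt(31881)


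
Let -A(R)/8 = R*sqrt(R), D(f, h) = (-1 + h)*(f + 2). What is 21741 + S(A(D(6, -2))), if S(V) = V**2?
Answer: -862995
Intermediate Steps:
D(f, h) = (-1 + h)*(2 + f)
A(R) = -8*R**(3/2) (A(R) = -8*R*sqrt(R) = -8*R**(3/2))
21741 + S(A(D(6, -2))) = 21741 + (-8*(-2 - 1*6 + 2*(-2) + 6*(-2))**(3/2))**2 = 21741 + (-8*(-2 - 6 - 4 - 12)**(3/2))**2 = 21741 + (-(-384)*I*sqrt(6))**2 = 21741 + (384*I*sqrt(6))**2 = 21741 - 884736 = -862995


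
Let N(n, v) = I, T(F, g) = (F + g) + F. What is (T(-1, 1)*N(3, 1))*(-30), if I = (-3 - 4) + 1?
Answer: -180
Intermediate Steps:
I = -6 (I = -7 + 1 = -6)
T(F, g) = g + 2*F
N(n, v) = -6
(T(-1, 1)*N(3, 1))*(-30) = ((1 + 2*(-1))*(-6))*(-30) = ((1 - 2)*(-6))*(-30) = -1*(-6)*(-30) = 6*(-30) = -180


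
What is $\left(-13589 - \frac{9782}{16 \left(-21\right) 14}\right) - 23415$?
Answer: $- \frac{87028517}{2352} \approx -37002.0$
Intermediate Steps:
$\left(-13589 - \frac{9782}{16 \left(-21\right) 14}\right) - 23415 = \left(-13589 - \frac{9782}{\left(-336\right) 14}\right) - 23415 = \left(-13589 - \frac{9782}{-4704}\right) - 23415 = \left(-13589 - 9782 \left(- \frac{1}{4704}\right)\right) - 23415 = \left(-13589 - - \frac{4891}{2352}\right) - 23415 = \left(-13589 + \frac{4891}{2352}\right) - 23415 = - \frac{31956437}{2352} - 23415 = - \frac{87028517}{2352}$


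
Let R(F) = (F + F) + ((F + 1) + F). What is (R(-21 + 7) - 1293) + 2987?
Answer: 1639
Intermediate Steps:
R(F) = 1 + 4*F (R(F) = 2*F + ((1 + F) + F) = 2*F + (1 + 2*F) = 1 + 4*F)
(R(-21 + 7) - 1293) + 2987 = ((1 + 4*(-21 + 7)) - 1293) + 2987 = ((1 + 4*(-14)) - 1293) + 2987 = ((1 - 56) - 1293) + 2987 = (-55 - 1293) + 2987 = -1348 + 2987 = 1639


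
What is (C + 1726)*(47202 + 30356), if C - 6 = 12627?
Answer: 1113655322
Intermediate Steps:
C = 12633 (C = 6 + 12627 = 12633)
(C + 1726)*(47202 + 30356) = (12633 + 1726)*(47202 + 30356) = 14359*77558 = 1113655322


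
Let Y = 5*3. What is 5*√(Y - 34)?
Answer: 5*I*√19 ≈ 21.794*I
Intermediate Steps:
Y = 15
5*√(Y - 34) = 5*√(15 - 34) = 5*√(-19) = 5*(I*√19) = 5*I*√19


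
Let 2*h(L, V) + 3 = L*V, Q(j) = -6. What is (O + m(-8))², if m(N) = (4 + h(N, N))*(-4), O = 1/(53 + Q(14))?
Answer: 42055225/2209 ≈ 19038.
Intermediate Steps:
h(L, V) = -3/2 + L*V/2 (h(L, V) = -3/2 + (L*V)/2 = -3/2 + L*V/2)
O = 1/47 (O = 1/(53 - 6) = 1/47 ≈ 0.021277)
m(N) = -10 - 2*N² (m(N) = (4 + (-3/2 + N*N/2))*(-4) = (4 + (-3/2 + N²/2))*(-4) = (5/2 + N²/2)*(-4) = -10 - 2*N²)
(O + m(-8))² = (1/47 + (-10 - 2*(-8)²))² = (1/47 + (-10 - 2*64))² = (1/47 + (-10 - 128))² = (1/47 - 138)² = (-6485/47)² = 42055225/2209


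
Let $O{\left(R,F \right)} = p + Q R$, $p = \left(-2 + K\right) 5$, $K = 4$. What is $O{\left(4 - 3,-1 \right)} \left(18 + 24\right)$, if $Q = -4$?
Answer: $252$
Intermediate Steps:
$p = 10$ ($p = \left(-2 + 4\right) 5 = 2 \cdot 5 = 10$)
$O{\left(R,F \right)} = 10 - 4 R$
$O{\left(4 - 3,-1 \right)} \left(18 + 24\right) = \left(10 - 4 \left(4 - 3\right)\right) \left(18 + 24\right) = \left(10 - 4 \left(4 - 3\right)\right) 42 = \left(10 - 4\right) 42 = 6 \cdot 42 = 252$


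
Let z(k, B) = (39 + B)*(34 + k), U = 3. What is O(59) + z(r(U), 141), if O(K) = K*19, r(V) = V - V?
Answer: 7241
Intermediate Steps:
r(V) = 0
z(k, B) = (34 + k)*(39 + B)
O(K) = 19*K
O(59) + z(r(U), 141) = 19*59 + (1326 + 34*141 + 39*0 + 141*0) = 1121 + (1326 + 4794 + 0 + 0) = 1121 + 6120 = 7241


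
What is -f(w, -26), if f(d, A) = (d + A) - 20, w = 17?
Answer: 29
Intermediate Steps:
f(d, A) = -20 + A + d (f(d, A) = (A + d) - 20 = -20 + A + d)
-f(w, -26) = -(-20 - 26 + 17) = -1*(-29) = 29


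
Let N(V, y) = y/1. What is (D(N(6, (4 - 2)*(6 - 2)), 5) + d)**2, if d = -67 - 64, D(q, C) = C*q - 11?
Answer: 10404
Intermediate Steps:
N(V, y) = y (N(V, y) = y*1 = y)
D(q, C) = -11 + C*q
d = -131
(D(N(6, (4 - 2)*(6 - 2)), 5) + d)**2 = ((-11 + 5*((4 - 2)*(6 - 2))) - 131)**2 = ((-11 + 5*(2*4)) - 131)**2 = ((-11 + 5*8) - 131)**2 = ((-11 + 40) - 131)**2 = (29 - 131)**2 = (-102)**2 = 10404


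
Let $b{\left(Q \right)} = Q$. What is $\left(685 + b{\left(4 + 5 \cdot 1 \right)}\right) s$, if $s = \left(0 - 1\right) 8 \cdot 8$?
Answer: $-44416$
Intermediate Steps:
$s = -64$ ($s = \left(-1\right) 8 \cdot 8 = \left(-8\right) 8 = -64$)
$\left(685 + b{\left(4 + 5 \cdot 1 \right)}\right) s = \left(685 + \left(4 + 5 \cdot 1\right)\right) \left(-64\right) = \left(685 + \left(4 + 5\right)\right) \left(-64\right) = \left(685 + 9\right) \left(-64\right) = 694 \left(-64\right) = -44416$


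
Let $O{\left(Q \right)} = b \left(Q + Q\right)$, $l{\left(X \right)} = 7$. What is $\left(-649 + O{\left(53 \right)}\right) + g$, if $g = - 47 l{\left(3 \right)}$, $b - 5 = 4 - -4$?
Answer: $400$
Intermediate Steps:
$b = 13$ ($b = 5 + \left(4 - -4\right) = 5 + \left(4 + 4\right) = 5 + 8 = 13$)
$O{\left(Q \right)} = 26 Q$ ($O{\left(Q \right)} = 13 \left(Q + Q\right) = 13 \cdot 2 Q = 26 Q$)
$g = -329$ ($g = \left(-47\right) 7 = -329$)
$\left(-649 + O{\left(53 \right)}\right) + g = \left(-649 + 26 \cdot 53\right) - 329 = \left(-649 + 1378\right) - 329 = 729 - 329 = 400$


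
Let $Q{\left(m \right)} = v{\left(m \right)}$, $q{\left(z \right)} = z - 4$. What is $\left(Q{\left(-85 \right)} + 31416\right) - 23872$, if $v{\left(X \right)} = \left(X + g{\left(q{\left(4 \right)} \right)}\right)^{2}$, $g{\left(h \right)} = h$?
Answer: $14769$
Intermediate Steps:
$q{\left(z \right)} = -4 + z$ ($q{\left(z \right)} = z - 4 = -4 + z$)
$v{\left(X \right)} = X^{2}$ ($v{\left(X \right)} = \left(X + \left(-4 + 4\right)\right)^{2} = \left(X + 0\right)^{2} = X^{2}$)
$Q{\left(m \right)} = m^{2}$
$\left(Q{\left(-85 \right)} + 31416\right) - 23872 = \left(\left(-85\right)^{2} + 31416\right) - 23872 = \left(7225 + 31416\right) - 23872 = 38641 - 23872 = 14769$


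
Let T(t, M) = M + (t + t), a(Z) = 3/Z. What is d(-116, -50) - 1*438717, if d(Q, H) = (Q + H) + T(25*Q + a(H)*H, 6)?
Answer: -444671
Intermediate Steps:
T(t, M) = M + 2*t
d(Q, H) = 12 + H + 51*Q (d(Q, H) = (Q + H) + (6 + 2*(25*Q + (3/H)*H)) = (H + Q) + (6 + 2*(25*Q + 3)) = (H + Q) + (6 + 2*(3 + 25*Q)) = (H + Q) + (6 + (6 + 50*Q)) = (H + Q) + (12 + 50*Q) = 12 + H + 51*Q)
d(-116, -50) - 1*438717 = (12 - 50 + 51*(-116)) - 1*438717 = (12 - 50 - 5916) - 438717 = -5954 - 438717 = -444671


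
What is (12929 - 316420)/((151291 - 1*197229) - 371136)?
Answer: 303491/417074 ≈ 0.72767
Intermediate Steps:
(12929 - 316420)/((151291 - 1*197229) - 371136) = -303491/((151291 - 197229) - 371136) = -303491/(-45938 - 371136) = -303491/(-417074) = -303491*(-1/417074) = 303491/417074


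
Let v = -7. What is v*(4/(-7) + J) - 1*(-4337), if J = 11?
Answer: 4264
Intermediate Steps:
v*(4/(-7) + J) - 1*(-4337) = -7*(4/(-7) + 11) - 1*(-4337) = -7*(4*(-1/7) + 11) + 4337 = -7*(-4/7 + 11) + 4337 = -7*73/7 + 4337 = -73 + 4337 = 4264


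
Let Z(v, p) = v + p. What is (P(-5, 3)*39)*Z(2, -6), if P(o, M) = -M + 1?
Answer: 312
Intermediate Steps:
P(o, M) = 1 - M
Z(v, p) = p + v
(P(-5, 3)*39)*Z(2, -6) = ((1 - 1*3)*39)*(-6 + 2) = ((1 - 3)*39)*(-4) = -2*39*(-4) = -78*(-4) = 312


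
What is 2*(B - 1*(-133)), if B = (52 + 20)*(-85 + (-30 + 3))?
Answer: -15862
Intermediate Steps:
B = -8064 (B = 72*(-85 - 27) = 72*(-112) = -8064)
2*(B - 1*(-133)) = 2*(-8064 - 1*(-133)) = 2*(-8064 + 133) = 2*(-7931) = -15862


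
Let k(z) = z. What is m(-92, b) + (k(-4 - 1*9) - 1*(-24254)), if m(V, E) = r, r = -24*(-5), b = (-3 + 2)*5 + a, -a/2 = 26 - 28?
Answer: 24361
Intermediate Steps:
a = 4 (a = -2*(26 - 28) = -2*(-2) = 4)
b = -1 (b = (-3 + 2)*5 + 4 = -1*5 + 4 = -5 + 4 = -1)
r = 120
m(V, E) = 120
m(-92, b) + (k(-4 - 1*9) - 1*(-24254)) = 120 + ((-4 - 1*9) - 1*(-24254)) = 120 + ((-4 - 9) + 24254) = 120 + (-13 + 24254) = 120 + 24241 = 24361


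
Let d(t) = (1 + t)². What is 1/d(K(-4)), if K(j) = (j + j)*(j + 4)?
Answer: 1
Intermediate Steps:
K(j) = 2*j*(4 + j) (K(j) = (2*j)*(4 + j) = 2*j*(4 + j))
1/d(K(-4)) = 1/((1 + 2*(-4)*(4 - 4))²) = 1/((1 + 2*(-4)*0)²) = 1/((1 + 0)²) = 1/(1²) = 1/1 = 1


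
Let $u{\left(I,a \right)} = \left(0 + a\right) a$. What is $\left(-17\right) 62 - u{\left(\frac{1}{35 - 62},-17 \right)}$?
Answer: $-1343$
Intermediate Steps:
$u{\left(I,a \right)} = a^{2}$ ($u{\left(I,a \right)} = a a = a^{2}$)
$\left(-17\right) 62 - u{\left(\frac{1}{35 - 62},-17 \right)} = \left(-17\right) 62 - \left(-17\right)^{2} = -1054 - 289 = -1343$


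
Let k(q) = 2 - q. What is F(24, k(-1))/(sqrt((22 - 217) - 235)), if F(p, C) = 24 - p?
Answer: 0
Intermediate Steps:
F(24, k(-1))/(sqrt((22 - 217) - 235)) = (24 - 1*24)/(sqrt((22 - 217) - 235)) = (24 - 24)/(sqrt(-195 - 235)) = 0/(sqrt(-430)) = 0/((I*sqrt(430))) = 0*(-I*sqrt(430)/430) = 0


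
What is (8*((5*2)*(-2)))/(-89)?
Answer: 160/89 ≈ 1.7978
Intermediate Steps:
(8*((5*2)*(-2)))/(-89) = (8*(10*(-2)))*(-1/89) = (8*(-20))*(-1/89) = -160*(-1/89) = 160/89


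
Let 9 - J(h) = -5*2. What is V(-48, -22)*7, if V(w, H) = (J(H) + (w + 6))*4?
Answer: -644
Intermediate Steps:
J(h) = 19 (J(h) = 9 - (-5)*2 = 9 - 1*(-10) = 9 + 10 = 19)
V(w, H) = 100 + 4*w (V(w, H) = (19 + (w + 6))*4 = (19 + (6 + w))*4 = (25 + w)*4 = 100 + 4*w)
V(-48, -22)*7 = (100 + 4*(-48))*7 = (100 - 192)*7 = -92*7 = -644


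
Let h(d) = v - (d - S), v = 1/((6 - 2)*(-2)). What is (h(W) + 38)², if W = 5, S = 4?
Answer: 87025/64 ≈ 1359.8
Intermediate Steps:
v = -⅛ (v = -½/4 = (¼)*(-½) = -⅛ ≈ -0.12500)
h(d) = 31/8 - d (h(d) = -⅛ - (d - 1*4) = -⅛ - (d - 4) = -⅛ - (-4 + d) = -⅛ + (4 - d) = 31/8 - d)
(h(W) + 38)² = ((31/8 - 1*5) + 38)² = ((31/8 - 5) + 38)² = (-9/8 + 38)² = (295/8)² = 87025/64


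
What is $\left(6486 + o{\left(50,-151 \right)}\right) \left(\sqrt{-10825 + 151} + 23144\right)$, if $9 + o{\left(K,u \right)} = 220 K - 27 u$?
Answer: $498845776 + 64662 i \sqrt{1186} \approx 4.9885 \cdot 10^{8} + 2.2269 \cdot 10^{6} i$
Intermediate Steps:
$o{\left(K,u \right)} = -9 - 27 u + 220 K$ ($o{\left(K,u \right)} = -9 + \left(220 K - 27 u\right) = -9 + \left(- 27 u + 220 K\right) = -9 - 27 u + 220 K$)
$\left(6486 + o{\left(50,-151 \right)}\right) \left(\sqrt{-10825 + 151} + 23144\right) = \left(6486 - -15068\right) \left(\sqrt{-10825 + 151} + 23144\right) = \left(6486 + \left(-9 + 4077 + 11000\right)\right) \left(\sqrt{-10674} + 23144\right) = \left(6486 + 15068\right) \left(3 i \sqrt{1186} + 23144\right) = 21554 \left(23144 + 3 i \sqrt{1186}\right) = 498845776 + 64662 i \sqrt{1186}$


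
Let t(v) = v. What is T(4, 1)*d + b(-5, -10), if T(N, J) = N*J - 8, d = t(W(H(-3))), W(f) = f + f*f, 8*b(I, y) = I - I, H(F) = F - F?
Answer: 0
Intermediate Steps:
H(F) = 0
b(I, y) = 0 (b(I, y) = (I - I)/8 = (1/8)*0 = 0)
W(f) = f + f**2
d = 0 (d = 0*(1 + 0) = 0*1 = 0)
T(N, J) = -8 + J*N (T(N, J) = J*N - 8 = -8 + J*N)
T(4, 1)*d + b(-5, -10) = (-8 + 1*4)*0 + 0 = (-8 + 4)*0 + 0 = -4*0 + 0 = 0 + 0 = 0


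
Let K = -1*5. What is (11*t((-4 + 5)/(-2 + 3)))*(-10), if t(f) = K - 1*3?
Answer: 880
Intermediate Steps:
K = -5
t(f) = -8 (t(f) = -5 - 1*3 = -5 - 3 = -8)
(11*t((-4 + 5)/(-2 + 3)))*(-10) = (11*(-8))*(-10) = -88*(-10) = 880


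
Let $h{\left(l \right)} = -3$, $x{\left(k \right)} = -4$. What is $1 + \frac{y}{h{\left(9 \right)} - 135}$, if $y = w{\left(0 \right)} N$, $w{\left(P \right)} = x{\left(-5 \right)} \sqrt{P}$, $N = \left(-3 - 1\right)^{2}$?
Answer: $1$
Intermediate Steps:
$N = 16$ ($N = \left(-4\right)^{2} = 16$)
$w{\left(P \right)} = - 4 \sqrt{P}$
$y = 0$ ($y = - 4 \sqrt{0} \cdot 16 = \left(-4\right) 0 \cdot 16 = 0 \cdot 16 = 0$)
$1 + \frac{y}{h{\left(9 \right)} - 135} = 1 + \frac{1}{-3 - 135} \cdot 0 = 1 + \frac{1}{-138} \cdot 0 = 1 - 0 = 1 + 0 = 1$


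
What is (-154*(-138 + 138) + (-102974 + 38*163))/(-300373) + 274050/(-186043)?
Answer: -64311979110/55882294039 ≈ -1.1508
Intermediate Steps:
(-154*(-138 + 138) + (-102974 + 38*163))/(-300373) + 274050/(-186043) = (-154*0 + (-102974 + 6194))*(-1/300373) + 274050*(-1/186043) = (0 - 96780)*(-1/300373) - 274050/186043 = -96780*(-1/300373) - 274050/186043 = 96780/300373 - 274050/186043 = -64311979110/55882294039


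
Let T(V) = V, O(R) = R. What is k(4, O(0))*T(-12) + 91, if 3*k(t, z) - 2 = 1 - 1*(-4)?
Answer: 63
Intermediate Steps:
k(t, z) = 7/3 (k(t, z) = 2/3 + (1 - 1*(-4))/3 = 2/3 + (1 + 4)/3 = 2/3 + (1/3)*5 = 2/3 + 5/3 = 7/3)
k(4, O(0))*T(-12) + 91 = (7/3)*(-12) + 91 = -28 + 91 = 63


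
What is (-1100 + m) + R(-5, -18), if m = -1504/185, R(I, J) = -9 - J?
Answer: -203339/185 ≈ -1099.1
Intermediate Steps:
m = -1504/185 (m = -1504*1/185 = -1504/185 ≈ -8.1297)
(-1100 + m) + R(-5, -18) = (-1100 - 1504/185) + (-9 - 1*(-18)) = -205004/185 + (-9 + 18) = -205004/185 + 9 = -203339/185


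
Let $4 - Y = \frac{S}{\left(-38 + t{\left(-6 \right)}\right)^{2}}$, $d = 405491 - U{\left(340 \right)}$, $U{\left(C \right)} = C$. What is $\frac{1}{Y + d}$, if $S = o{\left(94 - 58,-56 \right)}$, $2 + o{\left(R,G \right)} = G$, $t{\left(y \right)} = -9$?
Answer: $\frac{2209}{894987453} \approx 2.4682 \cdot 10^{-6}$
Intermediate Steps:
$o{\left(R,G \right)} = -2 + G$
$S = -58$ ($S = -2 - 56 = -58$)
$d = 405151$ ($d = 405491 - 340 = 405151$)
$Y = \frac{8894}{2209}$ ($Y = 4 - - \frac{58}{\left(-38 - 9\right)^{2}} = 4 - - \frac{58}{\left(-47\right)^{2}} = 4 - - \frac{58}{2209} = 4 + \frac{58}{2209} = \frac{8894}{2209} \approx 4.0263$)
$\frac{1}{Y + d} = \frac{1}{\frac{8894}{2209} + 405151} = \frac{1}{\frac{894987453}{2209}} = \frac{2209}{894987453}$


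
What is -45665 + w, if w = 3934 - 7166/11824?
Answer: -246717255/5912 ≈ -41732.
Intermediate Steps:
w = 23254225/5912 (w = 3934 - 7166*1/11824 = 3934 - 3583/5912 = 23254225/5912 ≈ 3933.4)
-45665 + w = -45665 + 23254225/5912 = -246717255/5912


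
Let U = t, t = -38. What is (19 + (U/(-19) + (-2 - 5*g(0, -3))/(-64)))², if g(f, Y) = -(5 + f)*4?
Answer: 388129/1024 ≈ 379.03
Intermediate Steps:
g(f, Y) = -20 - 4*f (g(f, Y) = -(20 + 4*f) = -20 - 4*f)
U = -38
(19 + (U/(-19) + (-2 - 5*g(0, -3))/(-64)))² = (19 + (-38/(-19) + (-2 - 5*(-20 - 4*0))/(-64)))² = (19 + (-38*(-1/19) + (-2 - 5*(-20 + 0))*(-1/64)))² = (19 + (2 + (-2 - 5*(-20))*(-1/64)))² = (19 + (2 + (-2 + 100)*(-1/64)))² = (19 + (2 + 98*(-1/64)))² = (19 + (2 - 49/32))² = (19 + 15/32)² = (623/32)² = 388129/1024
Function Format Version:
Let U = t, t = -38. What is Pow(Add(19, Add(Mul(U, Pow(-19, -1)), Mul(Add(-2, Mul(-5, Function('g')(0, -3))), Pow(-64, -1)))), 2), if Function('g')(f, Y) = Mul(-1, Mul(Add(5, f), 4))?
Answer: Rational(388129, 1024) ≈ 379.03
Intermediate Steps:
Function('g')(f, Y) = Add(-20, Mul(-4, f)) (Function('g')(f, Y) = Mul(-1, Add(20, Mul(4, f))) = Add(-20, Mul(-4, f)))
U = -38
Pow(Add(19, Add(Mul(U, Pow(-19, -1)), Mul(Add(-2, Mul(-5, Function('g')(0, -3))), Pow(-64, -1)))), 2) = Pow(Add(19, Add(Mul(-38, Pow(-19, -1)), Mul(Add(-2, Mul(-5, Add(-20, Mul(-4, 0)))), Pow(-64, -1)))), 2) = Pow(Add(19, Add(Mul(-38, Rational(-1, 19)), Mul(Add(-2, Mul(-5, Add(-20, 0))), Rational(-1, 64)))), 2) = Pow(Add(19, Add(2, Mul(Add(-2, Mul(-5, -20)), Rational(-1, 64)))), 2) = Pow(Add(19, Add(2, Mul(Add(-2, 100), Rational(-1, 64)))), 2) = Pow(Add(19, Add(2, Mul(98, Rational(-1, 64)))), 2) = Pow(Add(19, Add(2, Rational(-49, 32))), 2) = Pow(Add(19, Rational(15, 32)), 2) = Pow(Rational(623, 32), 2) = Rational(388129, 1024)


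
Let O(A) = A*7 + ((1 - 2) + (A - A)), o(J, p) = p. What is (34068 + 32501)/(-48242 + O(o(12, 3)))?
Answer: -66569/48222 ≈ -1.3805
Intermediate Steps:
O(A) = -1 + 7*A (O(A) = 7*A + (-1 + 0) = 7*A - 1 = -1 + 7*A)
(34068 + 32501)/(-48242 + O(o(12, 3))) = (34068 + 32501)/(-48242 + (-1 + 7*3)) = 66569/(-48242 + (-1 + 21)) = 66569/(-48242 + 20) = 66569/(-48222) = 66569*(-1/48222) = -66569/48222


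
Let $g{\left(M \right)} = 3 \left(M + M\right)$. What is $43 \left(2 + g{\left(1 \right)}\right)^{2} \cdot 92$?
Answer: $253184$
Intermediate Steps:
$g{\left(M \right)} = 6 M$ ($g{\left(M \right)} = 3 \cdot 2 M = 6 M$)
$43 \left(2 + g{\left(1 \right)}\right)^{2} \cdot 92 = 43 \left(2 + 6 \cdot 1\right)^{2} \cdot 92 = 43 \left(2 + 6\right)^{2} \cdot 92 = 43 \cdot 8^{2} \cdot 92 = 43 \cdot 64 \cdot 92 = 2752 \cdot 92 = 253184$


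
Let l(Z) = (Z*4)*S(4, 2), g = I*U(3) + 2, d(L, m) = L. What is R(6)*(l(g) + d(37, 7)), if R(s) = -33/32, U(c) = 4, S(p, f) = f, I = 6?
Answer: -8085/32 ≈ -252.66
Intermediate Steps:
R(s) = -33/32 (R(s) = -33*1/32 = -33/32)
g = 26 (g = 6*4 + 2 = 24 + 2 = 26)
l(Z) = 8*Z (l(Z) = (Z*4)*2 = (4*Z)*2 = 8*Z)
R(6)*(l(g) + d(37, 7)) = -33*(8*26 + 37)/32 = -33*(208 + 37)/32 = -33/32*245 = -8085/32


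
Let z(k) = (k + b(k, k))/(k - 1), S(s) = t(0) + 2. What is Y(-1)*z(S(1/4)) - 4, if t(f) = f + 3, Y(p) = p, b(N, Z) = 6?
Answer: -27/4 ≈ -6.7500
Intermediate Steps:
t(f) = 3 + f
S(s) = 5 (S(s) = (3 + 0) + 2 = 3 + 2 = 5)
z(k) = (6 + k)/(-1 + k) (z(k) = (k + 6)/(k - 1) = (6 + k)/(-1 + k))
Y(-1)*z(S(1/4)) - 4 = -(6 + 5)/(-1 + 5) - 4 = -11/4 - 4 = -27/4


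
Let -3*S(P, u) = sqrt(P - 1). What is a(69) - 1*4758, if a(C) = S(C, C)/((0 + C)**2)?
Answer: -4758 - 2*sqrt(17)/14283 ≈ -4758.0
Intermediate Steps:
S(P, u) = -sqrt(-1 + P)/3 (S(P, u) = -sqrt(P - 1)/3 = -sqrt(-1 + P)/3)
a(C) = -sqrt(-1 + C)/(3*C**2) (a(C) = (-sqrt(-1 + C)/3)/((0 + C)**2) = (-sqrt(-1 + C)/3)/(C**2) = (-sqrt(-1 + C)/3)/C**2 = -sqrt(-1 + C)/(3*C**2))
a(69) - 1*4758 = -1/3*sqrt(-1 + 69)/69**2 - 1*4758 = -1/3*1/4761*sqrt(68) - 4758 = -1/3*1/4761*2*sqrt(17) - 4758 = -2*sqrt(17)/14283 - 4758 = -4758 - 2*sqrt(17)/14283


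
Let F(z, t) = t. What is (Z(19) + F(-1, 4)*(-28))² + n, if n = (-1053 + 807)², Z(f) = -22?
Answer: 78472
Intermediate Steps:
n = 60516 (n = (-246)² = 60516)
(Z(19) + F(-1, 4)*(-28))² + n = (-22 + 4*(-28))² + 60516 = (-22 - 112)² + 60516 = (-134)² + 60516 = 17956 + 60516 = 78472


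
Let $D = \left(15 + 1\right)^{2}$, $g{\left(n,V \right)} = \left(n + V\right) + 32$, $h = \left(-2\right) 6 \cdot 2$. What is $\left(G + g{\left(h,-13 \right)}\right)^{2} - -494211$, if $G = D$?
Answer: $557212$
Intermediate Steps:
$h = -24$ ($h = \left(-12\right) 2 = -24$)
$g{\left(n,V \right)} = 32 + V + n$ ($g{\left(n,V \right)} = \left(V + n\right) + 32 = 32 + V + n$)
$D = 256$ ($D = 16^{2} = 256$)
$G = 256$
$\left(G + g{\left(h,-13 \right)}\right)^{2} - -494211 = \left(256 - 5\right)^{2} - -494211 = \left(256 - 5\right)^{2} + 494211 = 251^{2} + 494211 = 63001 + 494211 = 557212$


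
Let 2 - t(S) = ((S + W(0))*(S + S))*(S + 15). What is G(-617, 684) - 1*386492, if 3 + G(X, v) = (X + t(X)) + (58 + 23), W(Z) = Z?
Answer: 457962527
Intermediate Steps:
t(S) = 2 - 2*S²*(15 + S) (t(S) = 2 - (S + 0)*(S + S)*(S + 15) = 2 - S*(2*S)*(15 + S) = 2 - 2*S²*(15 + S))
G(X, v) = 80 + X - 30*X² - 2*X³ (G(X, v) = -3 + ((X + (2 - 30*X² - 2*X³)) + (58 + 23)) = -3 + ((2 + X - 30*X² - 2*X³) + 81) = -3 + (83 + X - 30*X² - 2*X³) = 80 + X - 30*X² - 2*X³)
G(-617, 684) - 1*386492 = (80 - 617 - 30*(-617)² - 2*(-617)³) - 1*386492 = (80 - 617 - 30*380689 - 2*(-234885113)) - 386492 = (80 - 617 - 11420670 + 469770226) - 386492 = 458349019 - 386492 = 457962527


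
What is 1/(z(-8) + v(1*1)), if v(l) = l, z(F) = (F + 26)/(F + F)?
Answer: -8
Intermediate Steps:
z(F) = (26 + F)/(2*F) (z(F) = (26 + F)/((2*F)) = (26 + F)*(1/(2*F)) = (26 + F)/(2*F))
1/(z(-8) + v(1*1)) = 1/((1/2)*(26 - 8)/(-8) + 1*1) = 1/((1/2)*(-1/8)*18 + 1) = 1/(-9/8 + 1) = 1/(-1/8) = -8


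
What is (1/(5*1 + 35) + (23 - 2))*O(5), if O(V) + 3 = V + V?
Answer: 5887/40 ≈ 147.18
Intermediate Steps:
O(V) = -3 + 2*V (O(V) = -3 + (V + V) = -3 + 2*V)
(1/(5*1 + 35) + (23 - 2))*O(5) = (1/(5*1 + 35) + (23 - 2))*(-3 + 2*5) = (1/(5 + 35) + 21)*(-3 + 10) = (1/40 + 21)*7 = (841/40)*7 = 5887/40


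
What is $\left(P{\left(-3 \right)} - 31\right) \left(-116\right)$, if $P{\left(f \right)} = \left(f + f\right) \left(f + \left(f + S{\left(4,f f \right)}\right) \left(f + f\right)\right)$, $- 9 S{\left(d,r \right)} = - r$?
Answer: $9860$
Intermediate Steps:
$S{\left(d,r \right)} = \frac{r}{9}$ ($S{\left(d,r \right)} = - \frac{\left(-1\right) r}{9} = \frac{r}{9}$)
$P{\left(f \right)} = 2 f \left(f + 2 f \left(f + \frac{f^{2}}{9}\right)\right)$ ($P{\left(f \right)} = \left(f + f\right) \left(f + \left(f + \frac{f f}{9}\right) \left(f + f\right)\right) = 2 f \left(f + \left(f + \frac{f^{2}}{9}\right) 2 f\right) = 2 f \left(f + 2 f \left(f + \frac{f^{2}}{9}\right)\right)$)
$\left(P{\left(-3 \right)} - 31\right) \left(-116\right) = \left(\left(-3\right)^{2} \left(2 + 4 \left(-3\right) + \frac{4 \left(-3\right)^{2}}{9}\right) - 31\right) \left(-116\right) = \left(9 \left(2 - 12 + \frac{4}{9} \cdot 9\right) - 31\right) \left(-116\right) = \left(9 \left(2 - 12 + 4\right) - 31\right) \left(-116\right) = \left(9 \left(-6\right) - 31\right) \left(-116\right) = \left(-54 - 31\right) \left(-116\right) = \left(-85\right) \left(-116\right) = 9860$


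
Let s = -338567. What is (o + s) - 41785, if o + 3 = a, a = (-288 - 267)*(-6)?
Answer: -377025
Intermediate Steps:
a = 3330 (a = -555*(-6) = 3330)
o = 3327 (o = -3 + 3330 = 3327)
(o + s) - 41785 = (3327 - 338567) - 41785 = -335240 - 41785 = -377025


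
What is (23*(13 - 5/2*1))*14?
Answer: 3381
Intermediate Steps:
(23*(13 - 5/2*1))*14 = (23*(13 - 5/2))*14 = (23*(21/2))*14 = (483/2)*14 = 3381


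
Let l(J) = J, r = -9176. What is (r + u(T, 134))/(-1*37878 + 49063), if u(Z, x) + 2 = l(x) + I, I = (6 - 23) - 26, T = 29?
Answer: -9087/11185 ≈ -0.81243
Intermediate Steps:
I = -43 (I = -17 - 26 = -43)
u(Z, x) = -45 + x (u(Z, x) = -2 + (x - 43) = -2 + (-43 + x) = -45 + x)
(r + u(T, 134))/(-1*37878 + 49063) = (-9176 + (-45 + 134))/(-1*37878 + 49063) = (-9176 + 89)/(-37878 + 49063) = -9087/11185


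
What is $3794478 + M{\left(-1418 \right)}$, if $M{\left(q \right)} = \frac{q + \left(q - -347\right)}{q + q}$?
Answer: $\frac{10761142097}{2836} \approx 3.7945 \cdot 10^{6}$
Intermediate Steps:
$M{\left(q \right)} = \frac{347 + 2 q}{2 q}$ ($M{\left(q \right)} = \frac{q + \left(q + 347\right)}{2 q} = \left(q + \left(347 + q\right)\right) \frac{1}{2 q} = \left(347 + 2 q\right) \frac{1}{2 q} = \frac{347 + 2 q}{2 q}$)
$3794478 + M{\left(-1418 \right)} = 3794478 + \frac{\frac{347}{2} - 1418}{-1418} = 3794478 - - \frac{2489}{2836} = 3794478 + \frac{2489}{2836} = \frac{10761142097}{2836}$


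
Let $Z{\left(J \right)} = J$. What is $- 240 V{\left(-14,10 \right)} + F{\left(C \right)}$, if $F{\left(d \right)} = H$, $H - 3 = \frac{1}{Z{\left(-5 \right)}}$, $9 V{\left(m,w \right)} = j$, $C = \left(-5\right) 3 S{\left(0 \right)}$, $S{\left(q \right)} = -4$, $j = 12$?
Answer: $- \frac{1586}{5} \approx -317.2$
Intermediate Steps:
$C = 60$ ($C = \left(-5\right) 3 \left(-4\right) = \left(-15\right) \left(-4\right) = 60$)
$V{\left(m,w \right)} = \frac{4}{3}$ ($V{\left(m,w \right)} = \frac{1}{9} \cdot 12 = \frac{4}{3}$)
$H = \frac{14}{5}$ ($H = 3 + \frac{1}{-5} = 3 - \frac{1}{5} = \frac{14}{5} \approx 2.8$)
$F{\left(d \right)} = \frac{14}{5}$
$- 240 V{\left(-14,10 \right)} + F{\left(C \right)} = \left(-240\right) \frac{4}{3} + \frac{14}{5} = -320 + \frac{14}{5} = - \frac{1586}{5}$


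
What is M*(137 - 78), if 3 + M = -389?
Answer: -23128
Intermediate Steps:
M = -392 (M = -3 - 389 = -392)
M*(137 - 78) = -392*(137 - 78) = -392*59 = -23128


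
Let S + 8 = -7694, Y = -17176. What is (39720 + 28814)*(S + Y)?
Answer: -1704988852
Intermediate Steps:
S = -7702 (S = -8 - 7694 = -7702)
(39720 + 28814)*(S + Y) = (39720 + 28814)*(-7702 - 17176) = 68534*(-24878) = -1704988852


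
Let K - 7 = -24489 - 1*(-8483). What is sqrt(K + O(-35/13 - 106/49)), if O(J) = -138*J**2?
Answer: I*sqrt(7812095793)/637 ≈ 138.75*I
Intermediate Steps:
K = -15999 (K = 7 + (-24489 - 1*(-8483)) = 7 + (-24489 + 8483) = 7 - 16006 = -15999)
sqrt(K + O(-35/13 - 106/49)) = sqrt(-15999 - 138*(-35/13 - 106/49)**2) = sqrt(-15999 - 138*(-3093/637)**2) = sqrt(-15999 - 138*9566649/405769) = sqrt(-15999 - 1320197562/405769) = sqrt(-7812095793/405769) = I*sqrt(7812095793)/637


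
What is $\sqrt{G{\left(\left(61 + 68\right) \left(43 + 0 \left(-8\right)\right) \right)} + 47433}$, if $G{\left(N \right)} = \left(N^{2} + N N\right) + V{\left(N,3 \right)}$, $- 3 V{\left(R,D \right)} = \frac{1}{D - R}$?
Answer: $\frac{\sqrt{473224693710846}}{2772} \approx 7847.7$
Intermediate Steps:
$V{\left(R,D \right)} = - \frac{1}{3 \left(D - R\right)}$
$G{\left(N \right)} = - \frac{1}{9 - 3 N} + 2 N^{2}$ ($G{\left(N \right)} = \left(N^{2} + N N\right) - \frac{1}{- 3 N + 3 \cdot 3} = \left(N^{2} + N^{2}\right) - \frac{1}{- 3 N + 9} = 2 N^{2} - \frac{1}{9 - 3 N} = - \frac{1}{9 - 3 N} + 2 N^{2}$)
$\sqrt{G{\left(\left(61 + 68\right) \left(43 + 0 \left(-8\right)\right) \right)} + 47433} = \sqrt{\frac{1 + 6 \left(\left(61 + 68\right) \left(43 + 0 \left(-8\right)\right)\right)^{2} \left(-3 + \left(61 + 68\right) \left(43 + 0 \left(-8\right)\right)\right)}{3 \left(-3 + \left(61 + 68\right) \left(43 + 0 \left(-8\right)\right)\right)} + 47433} = \sqrt{\frac{1 + 6 \left(129 \left(43 + 0\right)\right)^{2} \left(-3 + 129 \left(43 + 0\right)\right)}{3 \left(-3 + 129 \left(43 + 0\right)\right)} + 47433} = \sqrt{\frac{1 + 6 \left(129 \cdot 43\right)^{2} \left(-3 + 129 \cdot 43\right)}{3 \left(-3 + 129 \cdot 43\right)} + 47433} = \sqrt{\frac{1 + 6 \cdot 5547^{2} \left(-3 + 5547\right)}{3 \left(-3 + 5547\right)} + 47433} = \sqrt{\frac{1 + 6 \cdot 30769209 \cdot 5544}{3 \cdot 5544} + 47433} = \sqrt{\frac{1}{3} \cdot \frac{1}{5544} \left(1 + 1023506968176\right) + 47433} = \sqrt{\frac{1}{3} \cdot \frac{1}{5544} \cdot 1023506968177 + 47433} = \sqrt{\frac{1023506968177}{16632} + 47433} = \sqrt{\frac{1024295873833}{16632}} = \frac{\sqrt{473224693710846}}{2772}$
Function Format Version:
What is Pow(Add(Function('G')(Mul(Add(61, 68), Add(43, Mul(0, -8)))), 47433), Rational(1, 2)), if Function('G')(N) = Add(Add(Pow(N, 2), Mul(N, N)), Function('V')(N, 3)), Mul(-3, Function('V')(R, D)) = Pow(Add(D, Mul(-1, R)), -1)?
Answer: Mul(Rational(1, 2772), Pow(473224693710846, Rational(1, 2))) ≈ 7847.7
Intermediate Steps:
Function('V')(R, D) = Mul(Rational(-1, 3), Pow(Add(D, Mul(-1, R)), -1))
Function('G')(N) = Add(Mul(-1, Pow(Add(9, Mul(-3, N)), -1)), Mul(2, Pow(N, 2))) (Function('G')(N) = Add(Add(Pow(N, 2), Mul(N, N)), Mul(-1, Pow(Add(Mul(-3, N), Mul(3, 3)), -1))) = Add(Add(Pow(N, 2), Pow(N, 2)), Mul(-1, Pow(Add(Mul(-3, N), 9), -1))) = Add(Mul(2, Pow(N, 2)), Mul(-1, Pow(Add(9, Mul(-3, N)), -1))) = Add(Mul(-1, Pow(Add(9, Mul(-3, N)), -1)), Mul(2, Pow(N, 2))))
Pow(Add(Function('G')(Mul(Add(61, 68), Add(43, Mul(0, -8)))), 47433), Rational(1, 2)) = Pow(Add(Mul(Rational(1, 3), Pow(Add(-3, Mul(Add(61, 68), Add(43, Mul(0, -8)))), -1), Add(1, Mul(6, Pow(Mul(Add(61, 68), Add(43, Mul(0, -8))), 2), Add(-3, Mul(Add(61, 68), Add(43, Mul(0, -8))))))), 47433), Rational(1, 2)) = Pow(Add(Mul(Rational(1, 3), Pow(Add(-3, Mul(129, Add(43, 0))), -1), Add(1, Mul(6, Pow(Mul(129, Add(43, 0)), 2), Add(-3, Mul(129, Add(43, 0)))))), 47433), Rational(1, 2)) = Pow(Add(Mul(Rational(1, 3), Pow(Add(-3, Mul(129, 43)), -1), Add(1, Mul(6, Pow(Mul(129, 43), 2), Add(-3, Mul(129, 43))))), 47433), Rational(1, 2)) = Pow(Add(Mul(Rational(1, 3), Pow(Add(-3, 5547), -1), Add(1, Mul(6, Pow(5547, 2), Add(-3, 5547)))), 47433), Rational(1, 2)) = Pow(Add(Mul(Rational(1, 3), Pow(5544, -1), Add(1, Mul(6, 30769209, 5544))), 47433), Rational(1, 2)) = Pow(Add(Mul(Rational(1, 3), Rational(1, 5544), Add(1, 1023506968176)), 47433), Rational(1, 2)) = Pow(Add(Mul(Rational(1, 3), Rational(1, 5544), 1023506968177), 47433), Rational(1, 2)) = Pow(Add(Rational(1023506968177, 16632), 47433), Rational(1, 2)) = Pow(Rational(1024295873833, 16632), Rational(1, 2)) = Mul(Rational(1, 2772), Pow(473224693710846, Rational(1, 2)))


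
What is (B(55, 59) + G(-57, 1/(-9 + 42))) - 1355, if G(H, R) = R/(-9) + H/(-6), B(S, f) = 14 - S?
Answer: -823583/594 ≈ -1386.5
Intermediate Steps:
G(H, R) = -H/6 - R/9 (G(H, R) = R*(-⅑) + H*(-⅙) = -R/9 - H/6 = -H/6 - R/9)
(B(55, 59) + G(-57, 1/(-9 + 42))) - 1355 = ((14 - 1*55) + (-⅙*(-57) - 1/(9*(-9 + 42)))) - 1355 = ((14 - 55) + (19/2 - ⅑/33)) - 1355 = (-41 + (19/2 - ⅑*1/33)) - 1355 = (-41 + (19/2 - 1/297)) - 1355 = (-41 + 5641/594) - 1355 = -18713/594 - 1355 = -823583/594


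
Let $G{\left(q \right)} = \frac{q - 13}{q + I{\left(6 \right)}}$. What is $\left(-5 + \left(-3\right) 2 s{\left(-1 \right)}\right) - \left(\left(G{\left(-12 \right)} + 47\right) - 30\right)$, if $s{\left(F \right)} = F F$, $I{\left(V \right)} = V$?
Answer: $- \frac{193}{6} \approx -32.167$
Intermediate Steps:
$s{\left(F \right)} = F^{2}$
$G{\left(q \right)} = \frac{-13 + q}{6 + q}$ ($G{\left(q \right)} = \frac{q - 13}{q + 6} = \frac{-13 + q}{6 + q}$)
$\left(-5 + \left(-3\right) 2 s{\left(-1 \right)}\right) - \left(\left(G{\left(-12 \right)} + 47\right) - 30\right) = \left(-5 + \left(-3\right) 2 \left(-1\right)^{2}\right) - \left(\left(\frac{-13 - 12}{6 - 12} + 47\right) - 30\right) = \left(-5 - 6\right) - \left(\left(\frac{1}{-6} \left(-25\right) + 47\right) - 30\right) = \left(-5 - 6\right) - \left(\left(\left(- \frac{1}{6}\right) \left(-25\right) + 47\right) - 30\right) = -11 - \left(\left(\frac{25}{6} + 47\right) - 30\right) = -11 - \left(\frac{307}{6} - 30\right) = -11 - \frac{127}{6} = - \frac{193}{6}$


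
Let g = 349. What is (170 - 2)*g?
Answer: 58632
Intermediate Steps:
(170 - 2)*g = (170 - 2)*349 = 168*349 = 58632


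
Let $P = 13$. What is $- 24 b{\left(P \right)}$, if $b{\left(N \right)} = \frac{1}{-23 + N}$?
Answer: $\frac{12}{5} \approx 2.4$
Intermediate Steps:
$- 24 b{\left(P \right)} = - \frac{24}{-23 + 13} = - \frac{24}{-10} = \left(-24\right) \left(- \frac{1}{10}\right) = \frac{12}{5}$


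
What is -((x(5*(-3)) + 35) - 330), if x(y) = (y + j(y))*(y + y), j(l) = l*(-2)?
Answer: 745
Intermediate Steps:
j(l) = -2*l
x(y) = -2*y² (x(y) = (y - 2*y)*(y + y) = (-y)*(2*y) = -2*y²)
-((x(5*(-3)) + 35) - 330) = -((-2*(5*(-3))² + 35) - 330) = -((-2*(-15)² + 35) - 330) = -((-2*225 + 35) - 330) = -((-450 + 35) - 330) = -(-415 - 330) = -1*(-745) = 745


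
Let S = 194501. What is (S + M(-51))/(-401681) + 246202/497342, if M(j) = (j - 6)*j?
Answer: 357688013/99886415951 ≈ 0.0035809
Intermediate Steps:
M(j) = j*(-6 + j) (M(j) = (-6 + j)*j = j*(-6 + j))
(S + M(-51))/(-401681) + 246202/497342 = (194501 - 51*(-6 - 51))/(-401681) + 246202/497342 = (194501 - 51*(-57))*(-1/401681) + 246202*(1/497342) = (194501 + 2907)*(-1/401681) + 123101/248671 = 197408*(-1/401681) + 123101/248671 = -197408/401681 + 123101/248671 = 357688013/99886415951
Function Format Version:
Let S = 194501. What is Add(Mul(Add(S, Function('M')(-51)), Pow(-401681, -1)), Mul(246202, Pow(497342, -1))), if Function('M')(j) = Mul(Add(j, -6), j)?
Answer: Rational(357688013, 99886415951) ≈ 0.0035809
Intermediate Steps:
Function('M')(j) = Mul(j, Add(-6, j)) (Function('M')(j) = Mul(Add(-6, j), j) = Mul(j, Add(-6, j)))
Add(Mul(Add(S, Function('M')(-51)), Pow(-401681, -1)), Mul(246202, Pow(497342, -1))) = Add(Mul(Add(194501, Mul(-51, Add(-6, -51))), Pow(-401681, -1)), Mul(246202, Pow(497342, -1))) = Add(Mul(Add(194501, Mul(-51, -57)), Rational(-1, 401681)), Mul(246202, Rational(1, 497342))) = Add(Mul(Add(194501, 2907), Rational(-1, 401681)), Rational(123101, 248671)) = Add(Mul(197408, Rational(-1, 401681)), Rational(123101, 248671)) = Add(Rational(-197408, 401681), Rational(123101, 248671)) = Rational(357688013, 99886415951)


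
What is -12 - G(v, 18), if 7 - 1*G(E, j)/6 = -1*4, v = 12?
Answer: -78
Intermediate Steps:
G(E, j) = 66 (G(E, j) = 42 - (-6)*4 = 42 - 6*(-4) = 42 + 24 = 66)
-12 - G(v, 18) = -12 - 1*66 = -12 - 66 = -78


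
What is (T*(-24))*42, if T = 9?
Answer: -9072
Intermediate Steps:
(T*(-24))*42 = (9*(-24))*42 = -216*42 = -9072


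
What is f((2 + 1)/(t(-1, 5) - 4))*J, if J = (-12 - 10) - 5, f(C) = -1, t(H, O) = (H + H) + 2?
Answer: 27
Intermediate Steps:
t(H, O) = 2 + 2*H (t(H, O) = 2*H + 2 = 2 + 2*H)
J = -27 (J = -22 - 5 = -27)
f((2 + 1)/(t(-1, 5) - 4))*J = -1*(-27) = 27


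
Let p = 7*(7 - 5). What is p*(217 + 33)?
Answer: 3500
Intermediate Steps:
p = 14 (p = 7*2 = 14)
p*(217 + 33) = 14*(217 + 33) = 14*250 = 3500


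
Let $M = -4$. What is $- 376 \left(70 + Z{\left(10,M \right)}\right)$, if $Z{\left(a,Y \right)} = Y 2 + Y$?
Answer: $-21808$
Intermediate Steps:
$Z{\left(a,Y \right)} = 3 Y$ ($Z{\left(a,Y \right)} = 2 Y + Y = 3 Y$)
$- 376 \left(70 + Z{\left(10,M \right)}\right) = - 376 \left(70 + 3 \left(-4\right)\right) = - 376 \left(70 - 12\right) = \left(-376\right) 58 = -21808$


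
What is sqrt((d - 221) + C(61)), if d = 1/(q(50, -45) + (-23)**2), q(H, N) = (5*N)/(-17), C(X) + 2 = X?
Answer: I*sqrt(13765230182)/9218 ≈ 12.728*I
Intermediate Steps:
C(X) = -2 + X
q(H, N) = -5*N/17 (q(H, N) = (5*N)*(-1/17) = -5*N/17)
d = 17/9218 (d = 1/(-5/17*(-45) + (-23)**2) = 1/(225/17 + 529) = 1/(9218/17) = 17/9218 ≈ 0.0018442)
sqrt((d - 221) + C(61)) = sqrt((17/9218 - 221) + (-2 + 61)) = sqrt(-2037161/9218 + 59) = sqrt(-1493299/9218) = I*sqrt(13765230182)/9218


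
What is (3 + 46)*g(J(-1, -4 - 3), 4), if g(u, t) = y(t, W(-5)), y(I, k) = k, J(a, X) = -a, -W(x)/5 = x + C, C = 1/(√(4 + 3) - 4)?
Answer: 12005/9 + 245*√7/9 ≈ 1405.9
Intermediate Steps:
C = 1/(-4 + √7) (C = 1/(√7 - 4) = 1/(-4 + √7) ≈ -0.73842)
W(x) = 20/9 - 5*x + 5*√7/9 (W(x) = -5*(x + (-4/9 - √7/9)) = -5*(-4/9 + x - √7/9) = 20/9 - 5*x + 5*√7/9)
g(u, t) = 245/9 + 5*√7/9 (g(u, t) = 20/9 - 5*(-5) + 5*√7/9 = 20/9 + 25 + 5*√7/9 = 245/9 + 5*√7/9)
(3 + 46)*g(J(-1, -4 - 3), 4) = (3 + 46)*(245/9 + 5*√7/9) = 49*(245/9 + 5*√7/9) = 12005/9 + 245*√7/9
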